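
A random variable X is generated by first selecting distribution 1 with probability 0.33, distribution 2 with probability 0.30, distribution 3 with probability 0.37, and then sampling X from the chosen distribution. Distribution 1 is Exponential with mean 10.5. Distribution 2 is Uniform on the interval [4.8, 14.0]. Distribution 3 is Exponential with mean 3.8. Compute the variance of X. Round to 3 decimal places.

Per component, 1: μ=10.5, E[X²]=220.5; 2: μ=9.4, E[X²]=95.4133; 3: μ=3.8, E[X²]=28.88.
E[X] = 0.33·10.5 + 0.3·9.4 + 0.37·3.8 = 7.691.
E[X²] = 0.33·220.5 + 0.3·95.4133 + 0.37·28.88 = 112.075.
Var(X) = E[X²] − (E[X])² = 112.075 − 59.1515 = 52.9231.

52.923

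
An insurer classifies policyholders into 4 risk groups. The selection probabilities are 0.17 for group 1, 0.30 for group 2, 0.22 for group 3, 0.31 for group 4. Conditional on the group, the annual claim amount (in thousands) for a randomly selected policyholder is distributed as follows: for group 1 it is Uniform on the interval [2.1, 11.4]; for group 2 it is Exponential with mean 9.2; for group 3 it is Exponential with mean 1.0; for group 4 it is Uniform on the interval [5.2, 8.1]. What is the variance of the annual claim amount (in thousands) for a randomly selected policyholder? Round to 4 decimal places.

Per component, 1: μ=6.75, E[X²]=52.77; 2: μ=9.2, E[X²]=169.28; 3: μ=1, E[X²]=2; 4: μ=6.65, E[X²]=44.9233.
E[X] = 0.17·6.75 + 0.3·9.2 + 0.22·1 + 0.31·6.65 = 6.189.
E[X²] = 0.17·52.77 + 0.3·169.28 + 0.22·2 + 0.31·44.9233 = 74.1211.
Var(X) = E[X²] − (E[X])² = 74.1211 − 38.3037 = 35.8174.

35.8174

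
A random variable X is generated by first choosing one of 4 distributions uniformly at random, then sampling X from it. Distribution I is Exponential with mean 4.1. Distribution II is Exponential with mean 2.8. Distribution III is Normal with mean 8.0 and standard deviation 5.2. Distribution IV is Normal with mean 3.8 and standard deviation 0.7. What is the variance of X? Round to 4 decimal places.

Per component, I: μ=4.1, E[X²]=33.62; II: μ=2.8, E[X²]=15.68; III: μ=8, E[X²]=91.04; IV: μ=3.8, E[X²]=14.93.
E[X] = 0.25·4.1 + 0.25·2.8 + 0.25·8 + 0.25·3.8 = 4.675.
E[X²] = 0.25·33.62 + 0.25·15.68 + 0.25·91.04 + 0.25·14.93 = 38.8175.
Var(X) = E[X²] − (E[X])² = 38.8175 − 21.8556 = 16.9619.

16.9619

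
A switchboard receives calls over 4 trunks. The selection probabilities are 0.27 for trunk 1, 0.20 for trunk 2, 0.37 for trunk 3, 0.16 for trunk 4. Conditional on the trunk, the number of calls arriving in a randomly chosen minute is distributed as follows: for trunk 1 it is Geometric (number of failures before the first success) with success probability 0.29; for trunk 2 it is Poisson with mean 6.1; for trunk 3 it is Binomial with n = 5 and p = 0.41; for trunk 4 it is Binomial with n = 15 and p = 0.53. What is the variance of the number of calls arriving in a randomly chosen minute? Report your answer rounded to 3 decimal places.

Per component, 1: μ=2.44828, E[X²]=14.4364; 2: μ=6.1, E[X²]=43.31; 3: μ=2.05, E[X²]=5.412; 4: μ=7.95, E[X²]=66.939.
E[X] = 0.27·2.44828 + 0.2·6.1 + 0.37·2.05 + 0.16·7.95 = 3.91153.
E[X²] = 0.27·14.4364 + 0.2·43.31 + 0.37·5.412 + 0.16·66.939 = 25.2725.
Var(X) = E[X²] − (E[X])² = 25.2725 − 15.3001 = 9.9724.

9.972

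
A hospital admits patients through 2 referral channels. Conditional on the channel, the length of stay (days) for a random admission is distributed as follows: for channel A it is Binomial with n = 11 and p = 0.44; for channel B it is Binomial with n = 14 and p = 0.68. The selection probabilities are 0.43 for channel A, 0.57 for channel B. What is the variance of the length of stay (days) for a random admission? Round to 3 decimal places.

8.270

Per component, A: μ=4.84, E[X²]=26.136; B: μ=9.52, E[X²]=93.6768.
E[X] = 0.43·4.84 + 0.57·9.52 = 7.5076.
E[X²] = 0.43·26.136 + 0.57·93.6768 = 64.6343.
Var(X) = E[X²] − (E[X])² = 64.6343 − 56.3641 = 8.2702.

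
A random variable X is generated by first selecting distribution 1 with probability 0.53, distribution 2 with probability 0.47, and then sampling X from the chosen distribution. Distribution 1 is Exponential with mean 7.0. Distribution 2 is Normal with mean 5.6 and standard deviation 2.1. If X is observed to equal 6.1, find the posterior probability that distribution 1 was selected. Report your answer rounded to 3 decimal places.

0.267

Likelihoods f(6.1 | ·): 1: 0.0597648; 2: 0.184663.
Posterior ∝ prior × likelihood. Numerator for 1: 0.53·0.0597648 = 0.0316753.
Normalizing constant: 0.53·0.0597648 + 0.47·0.184663 = 0.118467.
P(1 | observation) = 0.0316753 / 0.118467 = 0.267377.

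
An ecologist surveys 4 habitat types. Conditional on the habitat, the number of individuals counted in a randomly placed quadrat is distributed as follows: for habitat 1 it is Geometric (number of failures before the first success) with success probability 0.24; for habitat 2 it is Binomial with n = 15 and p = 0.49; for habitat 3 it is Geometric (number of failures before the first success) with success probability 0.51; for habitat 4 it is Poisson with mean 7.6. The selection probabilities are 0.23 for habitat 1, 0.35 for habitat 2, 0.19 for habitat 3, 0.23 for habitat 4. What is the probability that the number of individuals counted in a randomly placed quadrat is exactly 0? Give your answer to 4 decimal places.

0.1522

Conditional on each habitat, P(X = 0): 1: 0.24; 2: 4.10726e-05; 3: 0.51; 4: 0.000500451.
By total probability, P(X = 0) = 0.23·0.24 + 0.35·4.10726e-05 + 0.19·0.51 + 0.23·0.000500451 = 0.152229.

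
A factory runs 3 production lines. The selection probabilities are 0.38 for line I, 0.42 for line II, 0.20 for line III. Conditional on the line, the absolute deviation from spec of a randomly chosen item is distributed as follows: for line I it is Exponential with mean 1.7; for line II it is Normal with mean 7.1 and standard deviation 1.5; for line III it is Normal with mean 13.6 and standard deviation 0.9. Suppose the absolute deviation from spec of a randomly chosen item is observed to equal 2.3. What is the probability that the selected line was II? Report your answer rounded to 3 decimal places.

Likelihoods f(2.3 | ·): I: 0.152046; II: 0.00158939; III: 2.60104e-35.
Posterior ∝ prior × likelihood. Numerator for II: 0.42·0.00158939 = 0.000667545.
Normalizing constant: 0.38·0.152046 + 0.42·0.00158939 + 0.2·2.60104e-35 = 0.0584452.
P(II | observation) = 0.000667545 / 0.0584452 = 0.0114217.

0.011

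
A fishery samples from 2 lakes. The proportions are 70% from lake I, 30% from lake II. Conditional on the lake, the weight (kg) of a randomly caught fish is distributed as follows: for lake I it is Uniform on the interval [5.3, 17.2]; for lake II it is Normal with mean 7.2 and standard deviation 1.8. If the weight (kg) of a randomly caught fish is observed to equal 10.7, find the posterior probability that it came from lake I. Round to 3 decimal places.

0.854

Likelihoods f(10.7 | ·): I: 0.0840336; II: 0.0334683.
Posterior ∝ prior × likelihood. Numerator for I: 0.7·0.0840336 = 0.0588235.
Normalizing constant: 0.7·0.0840336 + 0.3·0.0334683 = 0.068864.
P(I | observation) = 0.0588235 / 0.068864 = 0.854198.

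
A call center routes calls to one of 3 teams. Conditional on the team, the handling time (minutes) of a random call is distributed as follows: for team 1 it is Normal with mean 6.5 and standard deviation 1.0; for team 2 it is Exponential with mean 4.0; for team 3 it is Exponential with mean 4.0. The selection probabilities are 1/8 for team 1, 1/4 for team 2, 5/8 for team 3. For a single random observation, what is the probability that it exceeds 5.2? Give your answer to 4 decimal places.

0.3514

Conditional on each team, P(X > 5.2): 1: 0.9032; 2: 0.272532; 3: 0.272532.
By total probability, P(X > 5.2) = 0.125·0.9032 + 0.25·0.272532 + 0.625·0.272532 = 0.351365.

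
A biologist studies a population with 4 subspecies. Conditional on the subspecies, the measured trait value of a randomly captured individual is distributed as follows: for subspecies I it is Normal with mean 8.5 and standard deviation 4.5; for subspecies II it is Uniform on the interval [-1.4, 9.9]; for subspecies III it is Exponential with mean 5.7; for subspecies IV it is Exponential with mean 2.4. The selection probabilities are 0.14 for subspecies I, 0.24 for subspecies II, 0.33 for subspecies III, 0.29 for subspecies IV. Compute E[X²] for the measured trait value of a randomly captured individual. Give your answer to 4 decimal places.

For each component E[X²] = Var + (mean)², giving I: 92.5; II: 28.7033; III: 64.98; IV: 11.52.
Overall E[X²] = 0.14·92.5 + 0.24·28.7033 + 0.33·64.98 + 0.29·11.52 = 44.623.

44.6230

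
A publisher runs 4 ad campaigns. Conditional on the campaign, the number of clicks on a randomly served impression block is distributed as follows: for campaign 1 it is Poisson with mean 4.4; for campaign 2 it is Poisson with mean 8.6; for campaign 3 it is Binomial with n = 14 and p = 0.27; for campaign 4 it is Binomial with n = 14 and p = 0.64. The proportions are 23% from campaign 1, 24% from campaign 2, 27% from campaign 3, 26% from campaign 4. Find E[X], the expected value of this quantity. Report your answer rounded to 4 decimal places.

6.4262

Component means — 1: 4.4; 2: 8.6; 3: 3.78; 4: 8.96.
E[X] = 0.23·4.4 + 0.24·8.6 + 0.27·3.78 + 0.26·8.96 = 6.4262.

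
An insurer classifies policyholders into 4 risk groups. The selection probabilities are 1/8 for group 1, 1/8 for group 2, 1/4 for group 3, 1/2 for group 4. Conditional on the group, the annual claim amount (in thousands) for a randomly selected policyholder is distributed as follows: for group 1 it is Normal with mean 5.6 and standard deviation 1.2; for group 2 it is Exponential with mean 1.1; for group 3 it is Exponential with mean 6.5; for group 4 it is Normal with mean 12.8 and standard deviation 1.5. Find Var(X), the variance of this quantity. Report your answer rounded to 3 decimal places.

Per component, 1: μ=5.6, E[X²]=32.8; 2: μ=1.1, E[X²]=2.42; 3: μ=6.5, E[X²]=84.5; 4: μ=12.8, E[X²]=166.09.
E[X] = 0.125·5.6 + 0.125·1.1 + 0.25·6.5 + 0.5·12.8 = 8.8625.
E[X²] = 0.125·32.8 + 0.125·2.42 + 0.25·84.5 + 0.5·166.09 = 108.573.
Var(X) = E[X²] − (E[X])² = 108.573 − 78.5439 = 30.0286.

30.029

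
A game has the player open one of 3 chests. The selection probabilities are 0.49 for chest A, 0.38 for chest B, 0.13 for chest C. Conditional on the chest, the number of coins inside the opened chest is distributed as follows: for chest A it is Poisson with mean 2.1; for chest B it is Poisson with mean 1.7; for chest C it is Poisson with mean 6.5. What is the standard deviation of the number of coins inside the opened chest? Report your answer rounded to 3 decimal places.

2.218

Per component, A: μ=2.1, E[X²]=6.51; B: μ=1.7, E[X²]=4.59; C: μ=6.5, E[X²]=48.75.
E[X] = 0.49·2.1 + 0.38·1.7 + 0.13·6.5 = 2.52.
E[X²] = 0.49·6.51 + 0.38·4.59 + 0.13·48.75 = 11.2716.
Var(X) = E[X²] − (E[X])² = 11.2716 − 6.3504 = 4.9212.
SD(X) = √4.9212 = 2.21838.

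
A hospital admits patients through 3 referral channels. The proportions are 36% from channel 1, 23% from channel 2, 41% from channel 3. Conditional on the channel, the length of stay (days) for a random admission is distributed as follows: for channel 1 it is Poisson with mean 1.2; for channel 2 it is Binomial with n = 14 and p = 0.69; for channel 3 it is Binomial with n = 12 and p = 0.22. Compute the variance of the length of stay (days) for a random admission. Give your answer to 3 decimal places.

Per component, 1: μ=1.2, E[X²]=2.64; 2: μ=9.66, E[X²]=96.3102; 3: μ=2.64, E[X²]=9.0288.
E[X] = 0.36·1.2 + 0.23·9.66 + 0.41·2.64 = 3.7362.
E[X²] = 0.36·2.64 + 0.23·96.3102 + 0.41·9.0288 = 26.8036.
Var(X) = E[X²] − (E[X])² = 26.8036 − 13.9592 = 12.8444.

12.844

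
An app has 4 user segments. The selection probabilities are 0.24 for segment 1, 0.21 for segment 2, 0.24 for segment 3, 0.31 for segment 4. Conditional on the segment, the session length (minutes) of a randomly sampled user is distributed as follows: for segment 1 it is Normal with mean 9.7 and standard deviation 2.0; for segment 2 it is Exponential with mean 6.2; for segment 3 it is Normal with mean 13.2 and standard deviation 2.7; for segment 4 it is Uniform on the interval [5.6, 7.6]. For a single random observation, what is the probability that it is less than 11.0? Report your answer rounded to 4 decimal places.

Conditional on each segment, P(X < 11.0): 1: 0.742154; 2: 0.83038; 3: 0.207589; 4: 1.
By total probability, P(X < 11.0) = 0.24·0.742154 + 0.21·0.83038 + 0.24·0.207589 + 0.31·1 = 0.712318.

0.7123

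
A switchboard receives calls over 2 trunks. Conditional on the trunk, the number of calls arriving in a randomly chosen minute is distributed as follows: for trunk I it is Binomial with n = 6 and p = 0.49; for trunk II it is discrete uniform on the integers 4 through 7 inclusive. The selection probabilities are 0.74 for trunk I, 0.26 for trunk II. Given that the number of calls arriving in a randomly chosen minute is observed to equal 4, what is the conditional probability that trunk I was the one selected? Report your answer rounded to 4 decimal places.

0.7191

Likelihoods P(X=4 | ·): I: 0.224914; II: 0.25.
Posterior ∝ prior × likelihood. Numerator for I: 0.74·0.224914 = 0.166436.
Normalizing constant: 0.74·0.224914 + 0.26·0.25 = 0.231436.
P(I | observation) = 0.166436 / 0.231436 = 0.719145.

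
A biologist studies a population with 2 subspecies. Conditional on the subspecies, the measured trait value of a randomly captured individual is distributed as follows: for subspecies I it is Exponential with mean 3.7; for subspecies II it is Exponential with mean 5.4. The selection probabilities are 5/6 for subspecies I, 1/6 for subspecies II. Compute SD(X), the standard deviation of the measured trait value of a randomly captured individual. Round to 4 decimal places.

4.0829

Per component, I: μ=3.7, E[X²]=27.38; II: μ=5.4, E[X²]=58.32.
E[X] = 0.833333·3.7 + 0.166667·5.4 = 3.98333.
E[X²] = 0.833333·27.38 + 0.166667·58.32 = 32.5367.
Var(X) = E[X²] − (E[X])² = 32.5367 − 15.8669 = 16.6697.
SD(X) = √16.6697 = 4.08286.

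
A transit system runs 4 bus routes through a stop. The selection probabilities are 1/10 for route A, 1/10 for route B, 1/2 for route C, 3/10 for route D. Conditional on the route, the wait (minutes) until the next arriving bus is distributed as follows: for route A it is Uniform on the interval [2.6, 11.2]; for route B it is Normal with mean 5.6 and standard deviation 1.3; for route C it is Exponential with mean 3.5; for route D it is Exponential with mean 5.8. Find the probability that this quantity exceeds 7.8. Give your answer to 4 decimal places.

Conditional on each route, P(X > 7.8): A: 0.395349; B: 0.0452937; C: 0.107682; D: 0.260585.
By total probability, P(X > 7.8) = 0.1·0.395349 + 0.1·0.0452937 + 0.5·0.107682 + 0.3·0.260585 = 0.176081.

0.1761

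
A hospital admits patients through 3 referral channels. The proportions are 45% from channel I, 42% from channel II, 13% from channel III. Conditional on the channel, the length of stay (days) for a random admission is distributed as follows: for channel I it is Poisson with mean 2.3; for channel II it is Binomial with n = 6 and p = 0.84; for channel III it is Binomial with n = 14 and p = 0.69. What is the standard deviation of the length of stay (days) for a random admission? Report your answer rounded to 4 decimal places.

2.7416

Per component, I: μ=2.3, E[X²]=7.59; II: μ=5.04, E[X²]=26.208; III: μ=9.66, E[X²]=96.3102.
E[X] = 0.45·2.3 + 0.42·5.04 + 0.13·9.66 = 4.4076.
E[X²] = 0.45·7.59 + 0.42·26.208 + 0.13·96.3102 = 26.9432.
Var(X) = E[X²] − (E[X])² = 26.9432 − 19.4269 = 7.51625.
SD(X) = √7.51625 = 2.74158.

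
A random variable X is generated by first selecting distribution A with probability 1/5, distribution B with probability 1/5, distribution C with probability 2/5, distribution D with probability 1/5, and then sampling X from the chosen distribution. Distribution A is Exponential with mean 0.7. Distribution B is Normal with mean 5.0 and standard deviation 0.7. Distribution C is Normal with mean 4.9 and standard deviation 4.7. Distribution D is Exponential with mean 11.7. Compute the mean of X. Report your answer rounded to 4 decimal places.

5.4400

Component means — A: 0.7; B: 5; C: 4.9; D: 11.7.
E[X] = 0.2·0.7 + 0.2·5 + 0.4·4.9 + 0.2·11.7 = 5.44.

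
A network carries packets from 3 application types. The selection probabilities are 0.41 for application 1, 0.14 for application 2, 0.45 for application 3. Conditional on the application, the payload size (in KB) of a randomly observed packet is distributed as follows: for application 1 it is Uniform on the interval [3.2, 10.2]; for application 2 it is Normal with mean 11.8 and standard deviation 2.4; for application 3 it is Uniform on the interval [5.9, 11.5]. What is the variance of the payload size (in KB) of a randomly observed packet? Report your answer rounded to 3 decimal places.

6.493

Per component, 1: μ=6.7, E[X²]=48.9733; 2: μ=11.8, E[X²]=145; 3: μ=8.7, E[X²]=78.3033.
E[X] = 0.41·6.7 + 0.14·11.8 + 0.45·8.7 = 8.314.
E[X²] = 0.41·48.9733 + 0.14·145 + 0.45·78.3033 = 75.6156.
Var(X) = E[X²] − (E[X])² = 75.6156 − 69.1226 = 6.49297.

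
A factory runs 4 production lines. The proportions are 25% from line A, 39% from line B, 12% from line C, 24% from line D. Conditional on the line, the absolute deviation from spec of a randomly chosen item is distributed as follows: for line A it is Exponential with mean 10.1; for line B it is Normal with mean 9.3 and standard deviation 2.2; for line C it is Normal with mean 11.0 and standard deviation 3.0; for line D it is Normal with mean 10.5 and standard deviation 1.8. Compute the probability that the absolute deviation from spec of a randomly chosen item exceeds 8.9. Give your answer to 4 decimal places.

0.6128

Conditional on each line, P(X > 8.9): A: 0.41429; B: 0.572137; C: 0.758036; D: 0.812969.
By total probability, P(X > 8.9) = 0.25·0.41429 + 0.39·0.572137 + 0.12·0.758036 + 0.24·0.812969 = 0.612783.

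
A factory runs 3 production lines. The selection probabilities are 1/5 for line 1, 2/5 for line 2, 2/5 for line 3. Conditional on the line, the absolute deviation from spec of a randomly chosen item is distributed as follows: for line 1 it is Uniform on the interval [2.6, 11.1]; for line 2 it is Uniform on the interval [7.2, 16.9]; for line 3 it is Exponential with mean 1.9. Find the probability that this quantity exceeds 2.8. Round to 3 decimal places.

Conditional on each line, P(X > 2.8): 1: 0.976471; 2: 1; 3: 0.22908.
By total probability, P(X > 2.8) = 0.2·0.976471 + 0.4·1 + 0.4·0.22908 = 0.686926.

0.687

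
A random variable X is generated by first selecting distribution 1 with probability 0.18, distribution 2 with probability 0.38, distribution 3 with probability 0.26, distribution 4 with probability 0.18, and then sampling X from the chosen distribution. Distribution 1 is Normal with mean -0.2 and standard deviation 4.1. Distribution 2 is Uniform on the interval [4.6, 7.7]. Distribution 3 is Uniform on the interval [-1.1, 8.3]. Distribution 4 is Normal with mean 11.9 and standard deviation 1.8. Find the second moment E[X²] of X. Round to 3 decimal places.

For each component E[X²] = Var + (mean)², giving 1: 16.85; 2: 38.6233; 3: 20.3233; 4: 144.85.
Overall E[X²] = 0.18·16.85 + 0.38·38.6233 + 0.26·20.3233 + 0.18·144.85 = 49.0669.

49.067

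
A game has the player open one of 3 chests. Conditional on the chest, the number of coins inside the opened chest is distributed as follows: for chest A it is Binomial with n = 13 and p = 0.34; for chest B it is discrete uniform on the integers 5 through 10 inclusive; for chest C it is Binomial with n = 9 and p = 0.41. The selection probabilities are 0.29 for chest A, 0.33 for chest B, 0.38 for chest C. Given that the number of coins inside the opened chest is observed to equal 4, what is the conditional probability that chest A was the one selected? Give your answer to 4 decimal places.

Likelihoods P(X=4 | ·): A: 0.227048; B: 0; C: 0.254546.
Posterior ∝ prior × likelihood. Numerator for A: 0.29·0.227048 = 0.0658438.
Normalizing constant: 0.29·0.227048 + 0.33·0 + 0.38·0.254546 = 0.162571.
P(A | observation) = 0.0658438 / 0.162571 = 0.405015.

0.4050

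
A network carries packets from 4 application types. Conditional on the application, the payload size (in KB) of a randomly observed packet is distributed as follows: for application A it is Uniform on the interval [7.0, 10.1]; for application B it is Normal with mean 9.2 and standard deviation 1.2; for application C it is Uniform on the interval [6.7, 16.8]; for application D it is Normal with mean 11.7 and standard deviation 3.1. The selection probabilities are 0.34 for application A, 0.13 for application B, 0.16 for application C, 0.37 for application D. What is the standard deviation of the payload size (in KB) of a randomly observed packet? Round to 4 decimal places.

Per component, A: μ=8.55, E[X²]=73.9033; B: μ=9.2, E[X²]=86.08; C: μ=11.75, E[X²]=146.563; D: μ=11.7, E[X²]=146.5.
E[X] = 0.34·8.55 + 0.13·9.2 + 0.16·11.75 + 0.37·11.7 = 10.312.
E[X²] = 0.34·73.9033 + 0.13·86.08 + 0.16·146.563 + 0.37·146.5 = 113.973.
Var(X) = E[X²] − (E[X])² = 113.973 − 106.337 = 7.63532.
SD(X) = √7.63532 = 2.76321.

2.7632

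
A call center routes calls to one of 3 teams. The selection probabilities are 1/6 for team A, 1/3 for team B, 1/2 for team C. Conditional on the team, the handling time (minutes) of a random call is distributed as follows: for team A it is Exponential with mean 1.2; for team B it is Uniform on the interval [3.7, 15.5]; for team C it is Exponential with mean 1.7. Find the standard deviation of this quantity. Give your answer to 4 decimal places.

4.4604

Per component, A: μ=1.2, E[X²]=2.88; B: μ=9.6, E[X²]=103.763; C: μ=1.7, E[X²]=5.78.
E[X] = 0.166667·1.2 + 0.333333·9.6 + 0.5·1.7 = 4.25.
E[X²] = 0.166667·2.88 + 0.333333·103.763 + 0.5·5.78 = 37.9578.
Var(X) = E[X²] − (E[X])² = 37.9578 − 18.0625 = 19.8953.
SD(X) = √19.8953 = 4.46041.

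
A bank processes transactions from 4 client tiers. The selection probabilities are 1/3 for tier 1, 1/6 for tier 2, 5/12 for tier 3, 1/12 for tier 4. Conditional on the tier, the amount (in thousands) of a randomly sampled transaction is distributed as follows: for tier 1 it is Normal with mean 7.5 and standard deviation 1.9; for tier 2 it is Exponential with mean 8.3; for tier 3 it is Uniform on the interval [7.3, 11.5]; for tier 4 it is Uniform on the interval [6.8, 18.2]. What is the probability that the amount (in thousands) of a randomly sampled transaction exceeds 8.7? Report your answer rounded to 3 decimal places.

Conditional on each tier, P(X > 8.7): 1: 0.263831; 2: 0.350571; 3: 0.666667; 4: 0.833333.
By total probability, P(X > 8.7) = 0.333333·0.263831 + 0.166667·0.350571 + 0.416667·0.666667 + 0.0833333·0.833333 = 0.493594.

0.494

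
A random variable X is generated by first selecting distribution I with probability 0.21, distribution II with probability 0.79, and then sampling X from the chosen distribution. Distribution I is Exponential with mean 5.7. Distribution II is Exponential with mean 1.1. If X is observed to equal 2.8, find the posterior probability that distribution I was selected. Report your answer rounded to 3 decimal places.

0.286

Likelihoods f(2.8 | ·): I: 0.107346; II: 0.0713067.
Posterior ∝ prior × likelihood. Numerator for I: 0.21·0.107346 = 0.0225427.
Normalizing constant: 0.21·0.107346 + 0.79·0.0713067 = 0.0788751.
P(I | observation) = 0.0225427 / 0.0788751 = 0.285803.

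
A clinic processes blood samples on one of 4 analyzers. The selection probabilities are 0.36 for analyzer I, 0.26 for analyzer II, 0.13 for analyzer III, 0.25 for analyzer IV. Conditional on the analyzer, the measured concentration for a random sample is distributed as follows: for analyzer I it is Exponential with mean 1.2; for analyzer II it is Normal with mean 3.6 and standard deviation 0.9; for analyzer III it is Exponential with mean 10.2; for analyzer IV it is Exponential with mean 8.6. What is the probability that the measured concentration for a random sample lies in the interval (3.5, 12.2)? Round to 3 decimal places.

0.320

Conditional on each analyzer, P(3.5 < X < 12.2): I: 0.0540753; II: 0.544236; III: 0.407163; IV: 0.423608.
By total probability, P(3.5 < X < 12.2) = 0.36·0.0540753 + 0.26·0.544236 + 0.13·0.407163 + 0.25·0.423608 = 0.319802.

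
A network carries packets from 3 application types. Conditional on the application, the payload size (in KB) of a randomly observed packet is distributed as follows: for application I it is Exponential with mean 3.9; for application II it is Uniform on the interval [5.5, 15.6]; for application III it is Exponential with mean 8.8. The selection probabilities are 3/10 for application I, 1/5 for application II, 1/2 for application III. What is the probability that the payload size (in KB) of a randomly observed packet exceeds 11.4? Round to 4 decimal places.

Conditional on each application, P(X > 11.4): I: 0.053768; II: 0.415842; III: 0.273773.
By total probability, P(X > 11.4) = 0.3·0.053768 + 0.2·0.415842 + 0.5·0.273773 = 0.236185.

0.2362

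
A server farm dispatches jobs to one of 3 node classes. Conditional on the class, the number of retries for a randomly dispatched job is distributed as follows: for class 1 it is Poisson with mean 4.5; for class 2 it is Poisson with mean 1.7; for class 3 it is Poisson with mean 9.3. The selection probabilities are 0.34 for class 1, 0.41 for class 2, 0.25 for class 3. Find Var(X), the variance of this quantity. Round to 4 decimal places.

Per component, 1: μ=4.5, E[X²]=24.75; 2: μ=1.7, E[X²]=4.59; 3: μ=9.3, E[X²]=95.79.
E[X] = 0.34·4.5 + 0.41·1.7 + 0.25·9.3 = 4.552.
E[X²] = 0.34·24.75 + 0.41·4.59 + 0.25·95.79 = 34.2444.
Var(X) = E[X²] − (E[X])² = 34.2444 − 20.7207 = 13.5237.

13.5237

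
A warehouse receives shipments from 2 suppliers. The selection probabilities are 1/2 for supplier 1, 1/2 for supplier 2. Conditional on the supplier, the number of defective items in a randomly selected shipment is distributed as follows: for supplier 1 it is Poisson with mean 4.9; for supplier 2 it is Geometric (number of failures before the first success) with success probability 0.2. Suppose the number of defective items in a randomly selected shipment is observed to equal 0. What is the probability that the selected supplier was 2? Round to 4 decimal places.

Likelihoods P(X=0 | ·): 1: 0.00744658; 2: 0.2.
Posterior ∝ prior × likelihood. Numerator for 2: 0.5·0.2 = 0.1.
Normalizing constant: 0.5·0.00744658 + 0.5·0.2 = 0.103723.
P(2 | observation) = 0.1 / 0.103723 = 0.964104.

0.9641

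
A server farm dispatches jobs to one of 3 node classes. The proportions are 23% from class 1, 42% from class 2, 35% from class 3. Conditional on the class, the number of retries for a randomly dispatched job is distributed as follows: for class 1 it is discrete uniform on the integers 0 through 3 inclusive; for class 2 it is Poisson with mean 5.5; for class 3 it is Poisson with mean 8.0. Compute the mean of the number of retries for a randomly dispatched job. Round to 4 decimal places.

Component means — 1: 1.5; 2: 5.5; 3: 8.
E[X] = 0.23·1.5 + 0.42·5.5 + 0.35·8 = 5.455.

5.4550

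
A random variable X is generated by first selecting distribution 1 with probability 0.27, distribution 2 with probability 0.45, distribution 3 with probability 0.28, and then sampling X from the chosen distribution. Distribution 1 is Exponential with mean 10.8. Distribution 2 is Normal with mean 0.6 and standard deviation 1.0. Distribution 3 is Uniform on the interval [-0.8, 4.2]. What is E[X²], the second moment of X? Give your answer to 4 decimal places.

For each component E[X²] = Var + (mean)², giving 1: 233.28; 2: 1.36; 3: 4.97333.
Overall E[X²] = 0.27·233.28 + 0.45·1.36 + 0.28·4.97333 = 64.9901.

64.9901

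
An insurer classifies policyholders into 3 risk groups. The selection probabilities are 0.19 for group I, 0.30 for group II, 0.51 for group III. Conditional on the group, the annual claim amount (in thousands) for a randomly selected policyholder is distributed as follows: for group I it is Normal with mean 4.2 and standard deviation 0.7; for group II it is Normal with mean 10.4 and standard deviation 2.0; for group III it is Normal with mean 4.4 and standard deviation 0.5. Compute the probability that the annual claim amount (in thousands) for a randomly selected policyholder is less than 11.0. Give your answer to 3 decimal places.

0.885

Conditional on each group, P(X < 11.0): I: 1; II: 0.617911; III: 1.
By total probability, P(X < 11.0) = 0.19·1 + 0.3·0.617911 + 0.51·1 = 0.885373.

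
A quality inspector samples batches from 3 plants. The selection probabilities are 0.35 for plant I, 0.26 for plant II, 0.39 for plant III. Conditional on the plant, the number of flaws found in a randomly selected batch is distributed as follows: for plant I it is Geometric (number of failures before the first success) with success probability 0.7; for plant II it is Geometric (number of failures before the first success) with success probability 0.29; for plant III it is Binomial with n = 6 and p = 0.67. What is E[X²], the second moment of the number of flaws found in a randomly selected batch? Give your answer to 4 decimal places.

For each component E[X²] = Var + (mean)², giving I: 0.795918; II: 14.4364; III: 17.487.
Overall E[X²] = 0.35·0.795918 + 0.26·14.4364 + 0.39·17.487 = 10.852.

10.8520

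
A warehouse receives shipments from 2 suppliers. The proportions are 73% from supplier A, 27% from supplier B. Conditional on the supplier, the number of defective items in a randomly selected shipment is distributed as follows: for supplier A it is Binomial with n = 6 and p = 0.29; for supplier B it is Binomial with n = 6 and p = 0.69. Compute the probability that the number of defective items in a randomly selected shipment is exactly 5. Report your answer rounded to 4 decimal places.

0.0849

Conditional on each supplier, P(X = 5): A: 0.00873775; B: 0.29091.
By total probability, P(X = 5) = 0.73·0.00873775 + 0.27·0.29091 = 0.0849242.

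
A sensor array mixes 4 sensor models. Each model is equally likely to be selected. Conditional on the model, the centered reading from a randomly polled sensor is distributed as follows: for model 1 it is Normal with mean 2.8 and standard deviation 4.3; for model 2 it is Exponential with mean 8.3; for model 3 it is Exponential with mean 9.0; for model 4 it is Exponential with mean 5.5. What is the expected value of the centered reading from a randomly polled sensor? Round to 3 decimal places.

Component means — 1: 2.8; 2: 8.3; 3: 9; 4: 5.5.
E[X] = 0.25·2.8 + 0.25·8.3 + 0.25·9 + 0.25·5.5 = 6.4.

6.400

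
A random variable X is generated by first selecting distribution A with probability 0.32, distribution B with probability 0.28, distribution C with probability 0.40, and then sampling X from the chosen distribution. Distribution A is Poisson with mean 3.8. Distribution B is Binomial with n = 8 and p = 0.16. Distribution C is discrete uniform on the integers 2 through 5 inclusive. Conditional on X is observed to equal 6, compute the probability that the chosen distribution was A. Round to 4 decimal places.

Likelihoods P(X=6 | ·): A: 0.0935513; B: 0.000331464; C: 0.
Posterior ∝ prior × likelihood. Numerator for A: 0.32·0.0935513 = 0.0299364.
Normalizing constant: 0.32·0.0935513 + 0.28·0.000331464 + 0.4·0 = 0.0300292.
P(A | observation) = 0.0299364 / 0.0300292 = 0.996909.

0.9969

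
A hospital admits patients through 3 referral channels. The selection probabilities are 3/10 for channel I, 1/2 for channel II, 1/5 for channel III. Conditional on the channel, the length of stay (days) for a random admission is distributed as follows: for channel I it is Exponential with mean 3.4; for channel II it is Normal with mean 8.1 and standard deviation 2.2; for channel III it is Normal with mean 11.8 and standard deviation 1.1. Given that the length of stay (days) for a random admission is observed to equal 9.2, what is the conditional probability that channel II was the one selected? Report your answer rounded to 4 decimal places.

0.8856

Likelihoods f(9.2 | ·): I: 0.0196504; II: 0.16003; III: 0.0222006.
Posterior ∝ prior × likelihood. Numerator for II: 0.5·0.16003 = 0.0800148.
Normalizing constant: 0.3·0.0196504 + 0.5·0.16003 + 0.2·0.0222006 = 0.0903501.
P(II | observation) = 0.0800148 / 0.0903501 = 0.885609.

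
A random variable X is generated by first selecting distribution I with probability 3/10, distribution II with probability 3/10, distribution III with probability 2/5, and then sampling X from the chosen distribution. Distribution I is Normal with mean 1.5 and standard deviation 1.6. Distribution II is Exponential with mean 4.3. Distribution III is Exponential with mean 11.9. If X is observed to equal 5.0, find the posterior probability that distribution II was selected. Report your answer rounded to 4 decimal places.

Likelihoods f(5.0 | ·): I: 0.022788; II: 0.0727006; III: 0.0552047.
Posterior ∝ prior × likelihood. Numerator for II: 0.3·0.0727006 = 0.0218102.
Normalizing constant: 0.3·0.022788 + 0.3·0.0727006 + 0.4·0.0552047 = 0.0507285.
P(II | observation) = 0.0218102 / 0.0507285 = 0.42994.

0.4299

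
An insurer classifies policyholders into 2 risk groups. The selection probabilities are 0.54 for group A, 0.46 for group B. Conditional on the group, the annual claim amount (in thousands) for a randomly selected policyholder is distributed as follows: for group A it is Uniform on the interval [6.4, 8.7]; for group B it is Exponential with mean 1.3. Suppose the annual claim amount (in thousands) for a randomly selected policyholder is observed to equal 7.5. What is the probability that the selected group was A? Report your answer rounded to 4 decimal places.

0.9953

Likelihoods f(7.5 | ·): A: 0.434783; B: 0.00240166.
Posterior ∝ prior × likelihood. Numerator for A: 0.54·0.434783 = 0.234783.
Normalizing constant: 0.54·0.434783 + 0.46·0.00240166 = 0.235887.
P(A | observation) = 0.234783 / 0.235887 = 0.995317.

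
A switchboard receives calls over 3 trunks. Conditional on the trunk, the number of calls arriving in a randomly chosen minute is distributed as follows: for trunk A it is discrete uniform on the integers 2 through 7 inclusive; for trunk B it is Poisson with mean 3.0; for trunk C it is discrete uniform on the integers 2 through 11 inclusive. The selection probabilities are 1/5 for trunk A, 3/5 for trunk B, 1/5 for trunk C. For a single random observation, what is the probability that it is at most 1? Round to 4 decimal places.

Conditional on each trunk, P(X ≤ 1): A: 0; B: 0.199148; C: 0.
By total probability, P(X ≤ 1) = 0.2·0 + 0.6·0.199148 + 0.2·0 = 0.119489.

0.1195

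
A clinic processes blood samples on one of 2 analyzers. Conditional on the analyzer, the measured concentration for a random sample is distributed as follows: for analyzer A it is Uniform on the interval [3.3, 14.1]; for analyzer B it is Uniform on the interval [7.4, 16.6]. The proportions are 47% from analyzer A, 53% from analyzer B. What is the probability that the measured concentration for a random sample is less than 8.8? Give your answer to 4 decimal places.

0.3200

Conditional on each analyzer, P(X < 8.8): A: 0.509259; B: 0.152174.
By total probability, P(X < 8.8) = 0.47·0.509259 + 0.53·0.152174 = 0.320004.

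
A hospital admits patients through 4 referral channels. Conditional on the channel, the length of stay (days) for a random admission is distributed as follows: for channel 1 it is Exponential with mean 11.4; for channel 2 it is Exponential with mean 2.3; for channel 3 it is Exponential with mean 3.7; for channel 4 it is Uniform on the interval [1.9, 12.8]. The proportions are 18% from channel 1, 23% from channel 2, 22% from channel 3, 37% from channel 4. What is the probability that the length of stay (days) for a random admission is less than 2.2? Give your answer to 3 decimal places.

0.282

Conditional on each channel, P(X < 2.2): 1: 0.175504; 2: 0.615773; 3: 0.448214; 4: 0.0275229.
By total probability, P(X < 2.2) = 0.18·0.175504 + 0.23·0.615773 + 0.22·0.448214 + 0.37·0.0275229 = 0.282009.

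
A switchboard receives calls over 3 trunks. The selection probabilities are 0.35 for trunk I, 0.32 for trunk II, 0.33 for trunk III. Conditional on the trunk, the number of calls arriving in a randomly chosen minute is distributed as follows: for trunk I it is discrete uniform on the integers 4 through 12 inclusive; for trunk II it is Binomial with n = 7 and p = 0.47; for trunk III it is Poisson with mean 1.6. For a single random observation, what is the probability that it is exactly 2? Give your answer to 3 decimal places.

0.147

Conditional on each trunk, P(X = 2): I: 0; II: 0.193997; III: 0.258428.
By total probability, P(X = 2) = 0.35·0 + 0.32·0.193997 + 0.33·0.258428 = 0.14736.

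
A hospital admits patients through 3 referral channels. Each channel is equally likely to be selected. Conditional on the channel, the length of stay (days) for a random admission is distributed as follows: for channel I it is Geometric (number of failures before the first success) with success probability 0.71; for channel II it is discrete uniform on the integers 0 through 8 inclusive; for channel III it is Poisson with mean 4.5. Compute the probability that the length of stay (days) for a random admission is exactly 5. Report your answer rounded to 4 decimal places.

Conditional on each channel, P(X = 5): I: 0.00145629; II: 0.111111; III: 0.170827.
By total probability, P(X = 5) = 0.333333·0.00145629 + 0.333333·0.111111 + 0.333333·0.170827 = 0.0944648.

0.0945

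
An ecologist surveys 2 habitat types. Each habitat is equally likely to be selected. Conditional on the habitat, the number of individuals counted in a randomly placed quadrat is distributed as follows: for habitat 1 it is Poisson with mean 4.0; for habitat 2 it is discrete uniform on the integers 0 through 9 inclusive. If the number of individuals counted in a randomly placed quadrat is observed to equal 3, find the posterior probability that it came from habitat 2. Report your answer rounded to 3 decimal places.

0.339

Likelihoods P(X=3 | ·): 1: 0.195367; 2: 0.1.
Posterior ∝ prior × likelihood. Numerator for 2: 0.5·0.1 = 0.05.
Normalizing constant: 0.5·0.195367 + 0.5·0.1 = 0.147683.
P(2 | observation) = 0.05 / 0.147683 = 0.338562.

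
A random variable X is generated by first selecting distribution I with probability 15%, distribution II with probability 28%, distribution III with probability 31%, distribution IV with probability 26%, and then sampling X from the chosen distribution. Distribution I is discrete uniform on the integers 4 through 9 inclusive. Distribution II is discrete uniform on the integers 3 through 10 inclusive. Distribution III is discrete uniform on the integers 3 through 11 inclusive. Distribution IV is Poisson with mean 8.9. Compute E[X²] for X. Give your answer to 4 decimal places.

60.2403

For each component E[X²] = Var + (mean)², giving I: 45.1667; II: 47.5; III: 55.6667; IV: 88.11.
Overall E[X²] = 0.15·45.1667 + 0.28·47.5 + 0.31·55.6667 + 0.26·88.11 = 60.2403.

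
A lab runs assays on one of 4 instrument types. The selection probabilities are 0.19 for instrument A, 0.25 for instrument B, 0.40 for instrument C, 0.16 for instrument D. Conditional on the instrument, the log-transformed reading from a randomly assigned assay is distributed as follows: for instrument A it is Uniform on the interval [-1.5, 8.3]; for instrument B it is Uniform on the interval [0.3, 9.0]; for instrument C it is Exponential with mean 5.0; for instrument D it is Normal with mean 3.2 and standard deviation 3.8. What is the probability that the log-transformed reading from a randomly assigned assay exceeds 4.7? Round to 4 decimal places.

0.4051

Conditional on each instrument, P(X > 4.7): A: 0.367347; B: 0.494253; C: 0.390628; D: 0.346519.
By total probability, P(X > 4.7) = 0.19·0.367347 + 0.25·0.494253 + 0.4·0.390628 + 0.16·0.346519 = 0.405053.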